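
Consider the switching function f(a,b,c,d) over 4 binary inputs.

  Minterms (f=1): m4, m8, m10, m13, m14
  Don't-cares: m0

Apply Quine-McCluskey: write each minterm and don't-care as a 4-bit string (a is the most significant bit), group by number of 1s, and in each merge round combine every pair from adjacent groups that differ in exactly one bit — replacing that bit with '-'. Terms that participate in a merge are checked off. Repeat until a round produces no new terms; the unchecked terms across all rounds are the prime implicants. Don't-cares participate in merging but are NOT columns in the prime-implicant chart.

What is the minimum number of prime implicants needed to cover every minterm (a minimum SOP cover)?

[col 0] 0000*, 0100*, 1000*, 1010*, 1101, 1110*
[col 1] -000, 0-00, 1-10, 10-0
Prime implicants: -000, 0-00, 1-10, 10-0, 1101
PI chart (minterm → PIs covering it):
  4 | 0-00  (sole → essential)
  8 | -000,10-0
  10 | 1-10,10-0
  13 | 1101  (sole → essential)
  14 | 1-10  (sole → essential)
Essential prime implicants: 0-00, 1-10, 1101
Petrick residual → -000
Minimum SOP uses 4 PIs: b'c'd' + a'c'd' + acd' + abc'd

4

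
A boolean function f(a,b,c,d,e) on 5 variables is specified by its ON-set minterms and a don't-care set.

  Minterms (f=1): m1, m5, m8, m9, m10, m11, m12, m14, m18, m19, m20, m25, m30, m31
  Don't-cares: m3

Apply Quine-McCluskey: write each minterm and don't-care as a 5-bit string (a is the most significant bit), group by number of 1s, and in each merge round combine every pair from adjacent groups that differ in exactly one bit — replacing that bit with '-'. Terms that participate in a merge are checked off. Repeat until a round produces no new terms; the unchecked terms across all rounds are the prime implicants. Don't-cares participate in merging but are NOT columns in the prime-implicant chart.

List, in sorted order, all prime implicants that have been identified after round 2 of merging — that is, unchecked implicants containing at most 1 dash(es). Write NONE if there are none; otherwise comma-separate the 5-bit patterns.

-0011, -1001, -1110, 00-01, 1001-, 10100, 1111-

size-2^0 implicants → 00001(✓)  00011(✓)  00101(✓)  01000(✓)  01001(✓)  01010(✓)  01011(✓)  01100(✓)  01110(✓)  10010(✓)  10011(✓)  10100  11001(✓)  11110(✓)  11111(✓)
size-2^1 implicants → -0011  -1001  -1110  0-001(✓)  0-011(✓)  00-01  000-1(✓)  01-00(✓)  01-10(✓)  010-0(✓)  010-1(✓)  0100-(✓)  0101-(✓)  011-0(✓)  1001-  1111-
size-2^2 implicants → 0-0-1  01--0  010--
Unchecked terms (primes): -0011, -1001, -1110, 0-0-1, 00-01, 01--0, 010--, 1001-, 10100, 1111-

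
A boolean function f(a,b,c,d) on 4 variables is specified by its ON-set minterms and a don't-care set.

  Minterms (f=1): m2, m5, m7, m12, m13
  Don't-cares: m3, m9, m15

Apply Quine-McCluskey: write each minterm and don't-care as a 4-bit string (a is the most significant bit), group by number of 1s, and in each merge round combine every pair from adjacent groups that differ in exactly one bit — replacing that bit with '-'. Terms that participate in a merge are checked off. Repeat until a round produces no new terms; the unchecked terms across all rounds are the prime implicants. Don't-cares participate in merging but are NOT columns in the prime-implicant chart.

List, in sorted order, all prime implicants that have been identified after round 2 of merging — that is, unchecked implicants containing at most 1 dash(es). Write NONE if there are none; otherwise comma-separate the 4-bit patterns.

size-2^0 implicants → 0010(✓)  0011(✓)  0101(✓)  0111(✓)  1001(✓)  1100(✓)  1101(✓)  1111(✓)
size-2^1 implicants → -101(✓)  -111(✓)  0-11  001-  01-1(✓)  1-01  11-1(✓)  110-
size-2^2 implicants → -1-1
Unchecked terms (primes): -1-1, 0-11, 001-, 1-01, 110-

0-11, 001-, 1-01, 110-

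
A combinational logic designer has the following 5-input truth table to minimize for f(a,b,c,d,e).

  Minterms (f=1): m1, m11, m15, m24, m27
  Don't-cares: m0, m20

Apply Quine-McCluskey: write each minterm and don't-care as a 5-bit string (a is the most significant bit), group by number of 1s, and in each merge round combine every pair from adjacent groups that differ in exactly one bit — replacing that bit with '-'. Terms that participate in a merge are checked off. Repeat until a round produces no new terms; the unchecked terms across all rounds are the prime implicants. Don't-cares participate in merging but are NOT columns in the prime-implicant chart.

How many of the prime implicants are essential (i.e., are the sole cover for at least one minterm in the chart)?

[col 0] 00000*, 00001*, 01011*, 01111*, 10100, 11000, 11011*
[col 1] -1011, 0000-, 01-11
Prime implicants: -1011, 0000-, 01-11, 10100, 11000
PI chart (minterm → PIs covering it):
  1 | 0000-  (sole → essential)
  11 | -1011,01-11
  15 | 01-11  (sole → essential)
  24 | 11000  (sole → essential)
  27 | -1011  (sole → essential)
Essential prime implicants: -1011, 0000-, 01-11, 11000

4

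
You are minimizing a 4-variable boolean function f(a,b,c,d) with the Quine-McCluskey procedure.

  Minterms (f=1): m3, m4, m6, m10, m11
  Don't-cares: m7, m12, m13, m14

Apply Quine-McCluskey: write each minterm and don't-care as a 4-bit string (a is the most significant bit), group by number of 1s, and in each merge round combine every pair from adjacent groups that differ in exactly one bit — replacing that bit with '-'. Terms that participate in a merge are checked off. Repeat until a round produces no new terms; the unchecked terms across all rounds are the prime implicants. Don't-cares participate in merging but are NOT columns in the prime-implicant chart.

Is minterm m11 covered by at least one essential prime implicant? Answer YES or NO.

NO

size-2^0 implicants → 0011(✓)  0100(✓)  0110(✓)  0111(✓)  1010(✓)  1011(✓)  1100(✓)  1101(✓)  1110(✓)
size-2^1 implicants → -011  -100(✓)  -110(✓)  0-11  01-0(✓)  011-  1-10  101-  11-0(✓)  110-
size-2^2 implicants → -1-0
Unchecked terms (primes): -011, -1-0, 0-11, 011-, 1-10, 101-, 110-
Minterm coverage:
  m3 ⊆ -011,0-11
  m4 ⊆ -1-0 [E]
  m6 ⊆ -1-0,011-
  m10 ⊆ 1-10,101-
  m11 ⊆ -011,101-
E = {-1-0}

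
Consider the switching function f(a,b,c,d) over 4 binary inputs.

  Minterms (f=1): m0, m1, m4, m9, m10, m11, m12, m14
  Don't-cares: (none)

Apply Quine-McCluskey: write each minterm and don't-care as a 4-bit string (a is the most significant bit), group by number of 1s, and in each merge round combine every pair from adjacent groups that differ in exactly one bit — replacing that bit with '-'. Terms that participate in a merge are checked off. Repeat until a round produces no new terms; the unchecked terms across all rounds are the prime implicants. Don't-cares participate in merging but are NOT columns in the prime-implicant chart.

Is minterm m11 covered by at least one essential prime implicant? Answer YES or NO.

NO

[col 0] 0000*, 0001*, 0100*, 1001*, 1010*, 1011*, 1100*, 1110*
[col 1] -001, -100, 0-00, 000-, 1-10, 10-1, 101-, 11-0
Prime implicants: -001, -100, 0-00, 000-, 1-10, 10-1, 101-, 11-0
PI chart (minterm → PIs covering it):
  0 | 0-00,000-
  1 | -001,000-
  4 | -100,0-00
  9 | -001,10-1
  10 | 1-10,101-
  11 | 10-1,101-
  12 | -100,11-0
  14 | 1-10,11-0
(no essential prime implicants)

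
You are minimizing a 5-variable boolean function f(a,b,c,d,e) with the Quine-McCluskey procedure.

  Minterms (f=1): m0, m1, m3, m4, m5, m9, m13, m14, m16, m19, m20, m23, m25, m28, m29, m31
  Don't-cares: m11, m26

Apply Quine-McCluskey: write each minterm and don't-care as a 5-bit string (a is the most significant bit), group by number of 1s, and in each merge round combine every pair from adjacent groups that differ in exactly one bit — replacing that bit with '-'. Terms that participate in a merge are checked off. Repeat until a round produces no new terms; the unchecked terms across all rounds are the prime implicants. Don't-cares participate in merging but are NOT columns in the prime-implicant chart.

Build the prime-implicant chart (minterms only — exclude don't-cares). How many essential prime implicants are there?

Round 0: 00000✓ 00001✓ 00011✓ 00100✓ 00101✓ 01001✓ 01011✓ 01101✓ 01110 10000✓ 10011✓ 10100✓ 10111✓ 11001✓ 11010 11100✓ 11101✓ 11111✓
Round 1: -0000✓ -0011 -0100✓ -1001✓ -1101✓ 0-001✓ 0-011✓ 0-101✓ 00-00✓ 00-01✓ 000-1✓ 0000-✓ 0010-✓ 01-01✓ 010-1✓ 1-100 1-111 10-00✓ 10-11 11-01✓ 111-1 1110-
Round 2: -0-00 -1-01 0--01 0-0-1 00-0-
PIs = {-0-00, -0011, -1-01, 0--01, 0-0-1, 00-0-, 01110, 1-100, 1-111, 10-11, 11010, 111-1, 1110-}
Coverage chart:
  m0: -0-00,00-0-
  m1: 0--01,0-0-1,00-0-
  m3: -0011,0-0-1
  m4: -0-00,00-0-
  m5: 0--01,00-0-
  m9: -1-01,0--01,0-0-1
  m13: -1-01,0--01
  m14: 01110 ←essential
  m16: -0-00 ←essential
  m19: -0011,10-11
  m20: -0-00,1-100
  m23: 1-111,10-11
  m25: -1-01 ←essential
  m28: 1-100,1110-
  m29: -1-01,111-1,1110-
  m31: 1-111,111-1
Essential: -0-00, -1-01, 01110

3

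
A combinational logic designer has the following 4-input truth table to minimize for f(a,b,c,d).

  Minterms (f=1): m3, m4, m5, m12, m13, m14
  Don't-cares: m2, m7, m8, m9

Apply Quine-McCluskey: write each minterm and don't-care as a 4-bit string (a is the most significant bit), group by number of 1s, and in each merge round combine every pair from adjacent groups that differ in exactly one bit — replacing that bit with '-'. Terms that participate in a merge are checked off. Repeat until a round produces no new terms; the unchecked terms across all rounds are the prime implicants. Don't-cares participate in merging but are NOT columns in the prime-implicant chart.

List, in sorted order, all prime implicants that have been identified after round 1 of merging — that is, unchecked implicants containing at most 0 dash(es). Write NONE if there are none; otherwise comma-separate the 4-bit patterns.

NONE

size-2^0 implicants → 0010(✓)  0011(✓)  0100(✓)  0101(✓)  0111(✓)  1000(✓)  1001(✓)  1100(✓)  1101(✓)  1110(✓)
size-2^1 implicants → -100(✓)  -101(✓)  0-11  001-  01-1  010-(✓)  1-00(✓)  1-01(✓)  100-(✓)  11-0  110-(✓)
size-2^2 implicants → -10-  1-0-
Unchecked terms (primes): -10-, 0-11, 001-, 01-1, 1-0-, 11-0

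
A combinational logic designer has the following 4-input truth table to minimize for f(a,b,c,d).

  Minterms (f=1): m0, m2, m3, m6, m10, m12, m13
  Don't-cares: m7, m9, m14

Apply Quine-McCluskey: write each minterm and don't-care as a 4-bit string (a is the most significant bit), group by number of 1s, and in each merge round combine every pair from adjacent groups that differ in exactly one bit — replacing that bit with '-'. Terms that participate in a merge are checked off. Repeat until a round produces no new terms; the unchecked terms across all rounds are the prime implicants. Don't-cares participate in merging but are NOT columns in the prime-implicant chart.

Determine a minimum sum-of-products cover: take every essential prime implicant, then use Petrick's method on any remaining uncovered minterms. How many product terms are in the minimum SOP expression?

4

Round 0: 0000✓ 0010✓ 0011✓ 0110✓ 0111✓ 1001✓ 1010✓ 1100✓ 1101✓ 1110✓
Round 1: -010✓ -110✓ 0-10✓ 0-11✓ 00-0 001-✓ 011-✓ 1-01 1-10✓ 11-0 110-
Round 2: --10 0-1-
PIs = {--10, 0-1-, 00-0, 1-01, 11-0, 110-}
Coverage chart:
  m0: 00-0 ←essential
  m2: --10,0-1-,00-0
  m3: 0-1- ←essential
  m6: --10,0-1-
  m10: --10 ←essential
  m12: 11-0,110-
  m13: 1-01,110-
Essential: --10, 0-1-, 00-0
Petrick residual → 110-
Min cover (4 terms): cd' + a'c + a'b'd' + abc'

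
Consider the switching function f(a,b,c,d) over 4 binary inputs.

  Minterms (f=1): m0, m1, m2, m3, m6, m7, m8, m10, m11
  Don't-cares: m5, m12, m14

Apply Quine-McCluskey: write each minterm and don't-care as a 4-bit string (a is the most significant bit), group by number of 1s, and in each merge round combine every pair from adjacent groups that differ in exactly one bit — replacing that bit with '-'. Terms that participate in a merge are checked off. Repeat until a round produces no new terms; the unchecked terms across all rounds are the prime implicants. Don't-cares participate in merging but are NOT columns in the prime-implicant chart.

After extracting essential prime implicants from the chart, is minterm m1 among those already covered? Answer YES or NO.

NO

size-2^0 implicants → 0000(✓)  0001(✓)  0010(✓)  0011(✓)  0101(✓)  0110(✓)  0111(✓)  1000(✓)  1010(✓)  1011(✓)  1100(✓)  1110(✓)
size-2^1 implicants → -000(✓)  -010(✓)  -011(✓)  -110(✓)  0-01(✓)  0-10(✓)  0-11(✓)  00-0(✓)  00-1(✓)  000-(✓)  001-(✓)  01-1(✓)  011-(✓)  1-00(✓)  1-10(✓)  10-0(✓)  101-(✓)  11-0(✓)
size-2^2 implicants → --10  -0-0  -01-  0--1  0-1-  00--  1--0
Unchecked terms (primes): --10, -0-0, -01-, 0--1, 0-1-, 00--, 1--0
Minterm coverage:
  m0 ⊆ -0-0,00--
  m1 ⊆ 0--1,00--
  m2 ⊆ --10,-0-0,-01-,0-1-,00--
  m3 ⊆ -01-,0--1,0-1-,00--
  m6 ⊆ --10,0-1-
  m7 ⊆ 0--1,0-1-
  m8 ⊆ -0-0,1--0
  m10 ⊆ --10,-0-0,-01-,1--0
  m11 ⊆ -01- [E]
E = {-01-}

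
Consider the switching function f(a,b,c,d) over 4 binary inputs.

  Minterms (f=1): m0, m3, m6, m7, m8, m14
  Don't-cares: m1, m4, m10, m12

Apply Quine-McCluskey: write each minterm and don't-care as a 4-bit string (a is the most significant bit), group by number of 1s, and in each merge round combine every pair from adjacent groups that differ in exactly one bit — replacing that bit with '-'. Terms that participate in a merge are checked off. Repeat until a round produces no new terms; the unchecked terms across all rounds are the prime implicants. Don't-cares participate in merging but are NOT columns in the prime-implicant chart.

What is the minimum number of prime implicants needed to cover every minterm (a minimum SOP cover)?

size-2^0 implicants → 0000(✓)  0001(✓)  0011(✓)  0100(✓)  0110(✓)  0111(✓)  1000(✓)  1010(✓)  1100(✓)  1110(✓)
size-2^1 implicants → -000(✓)  -100(✓)  -110(✓)  0-00(✓)  0-11  00-1  000-  01-0(✓)  011-  1-00(✓)  1-10(✓)  10-0(✓)  11-0(✓)
size-2^2 implicants → --00  -1-0  1--0
Unchecked terms (primes): --00, -1-0, 0-11, 00-1, 000-, 011-, 1--0
Minterm coverage:
  m0 ⊆ --00,000-
  m3 ⊆ 0-11,00-1
  m6 ⊆ -1-0,011-
  m7 ⊆ 0-11,011-
  m8 ⊆ --00,1--0
  m14 ⊆ -1-0,1--0
(no essential prime implicants)
Petrick residual → --00, -1-0, 0-11
Cover = c'd' + bd' + a'cd  |cover|=3

3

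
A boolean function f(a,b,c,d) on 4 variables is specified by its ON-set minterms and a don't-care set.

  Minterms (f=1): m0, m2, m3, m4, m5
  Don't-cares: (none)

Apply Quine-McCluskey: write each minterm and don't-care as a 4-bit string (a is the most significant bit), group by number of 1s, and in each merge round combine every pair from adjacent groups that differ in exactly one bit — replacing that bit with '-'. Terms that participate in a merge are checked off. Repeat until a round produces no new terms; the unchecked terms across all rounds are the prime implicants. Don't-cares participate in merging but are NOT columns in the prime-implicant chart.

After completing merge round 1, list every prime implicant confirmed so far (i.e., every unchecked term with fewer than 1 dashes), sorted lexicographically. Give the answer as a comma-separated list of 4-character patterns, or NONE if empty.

NONE

[col 0] 0000*, 0010*, 0011*, 0100*, 0101*
[col 1] 0-00, 00-0, 001-, 010-
Prime implicants: 0-00, 00-0, 001-, 010-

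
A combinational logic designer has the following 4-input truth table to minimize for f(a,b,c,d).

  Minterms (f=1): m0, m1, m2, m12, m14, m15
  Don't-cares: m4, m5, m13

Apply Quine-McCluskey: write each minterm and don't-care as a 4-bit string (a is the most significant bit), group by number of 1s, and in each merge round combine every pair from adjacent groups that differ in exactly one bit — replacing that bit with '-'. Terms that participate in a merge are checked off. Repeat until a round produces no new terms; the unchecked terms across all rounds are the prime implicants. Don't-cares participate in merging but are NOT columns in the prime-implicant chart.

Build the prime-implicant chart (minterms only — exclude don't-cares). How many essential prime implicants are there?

size-2^0 implicants → 0000(✓)  0001(✓)  0010(✓)  0100(✓)  0101(✓)  1100(✓)  1101(✓)  1110(✓)  1111(✓)
size-2^1 implicants → -100(✓)  -101(✓)  0-00(✓)  0-01(✓)  00-0  000-(✓)  010-(✓)  11-0(✓)  11-1(✓)  110-(✓)  111-(✓)
size-2^2 implicants → -10-  0-0-  11--
Unchecked terms (primes): -10-, 0-0-, 00-0, 11--
Minterm coverage:
  m0 ⊆ 0-0-,00-0
  m1 ⊆ 0-0- [E]
  m2 ⊆ 00-0 [E]
  m12 ⊆ -10-,11--
  m14 ⊆ 11-- [E]
  m15 ⊆ 11-- [E]
E = {0-0-, 00-0, 11--}

3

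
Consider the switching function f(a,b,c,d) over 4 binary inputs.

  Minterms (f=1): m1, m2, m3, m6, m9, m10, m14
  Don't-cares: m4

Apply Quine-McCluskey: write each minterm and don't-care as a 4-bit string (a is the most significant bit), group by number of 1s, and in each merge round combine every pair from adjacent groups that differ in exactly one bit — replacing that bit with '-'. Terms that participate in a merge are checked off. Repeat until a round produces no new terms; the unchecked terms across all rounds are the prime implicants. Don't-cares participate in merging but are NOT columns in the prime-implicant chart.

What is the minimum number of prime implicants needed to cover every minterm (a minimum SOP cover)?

3

Round 0: 0001✓ 0010✓ 0011✓ 0100✓ 0110✓ 1001✓ 1010✓ 1110✓
Round 1: -001 -010✓ -110✓ 0-10✓ 00-1 001- 01-0 1-10✓
Round 2: --10
PIs = {--10, -001, 00-1, 001-, 01-0}
Coverage chart:
  m1: -001,00-1
  m2: --10,001-
  m3: 00-1,001-
  m6: --10,01-0
  m9: -001 ←essential
  m10: --10 ←essential
  m14: --10 ←essential
Essential: --10, -001
Petrick residual → 00-1
Min cover (3 terms): cd' + b'c'd + a'b'd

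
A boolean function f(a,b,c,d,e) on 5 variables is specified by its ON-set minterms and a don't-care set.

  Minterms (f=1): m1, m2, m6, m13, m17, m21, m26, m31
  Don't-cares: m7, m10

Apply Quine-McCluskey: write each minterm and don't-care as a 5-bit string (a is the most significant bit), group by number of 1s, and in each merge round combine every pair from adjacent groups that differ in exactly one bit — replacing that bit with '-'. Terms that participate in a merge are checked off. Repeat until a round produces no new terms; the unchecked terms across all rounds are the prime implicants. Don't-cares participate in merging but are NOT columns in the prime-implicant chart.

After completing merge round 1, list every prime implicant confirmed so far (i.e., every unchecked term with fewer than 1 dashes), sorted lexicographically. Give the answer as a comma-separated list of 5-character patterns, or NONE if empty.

size-2^0 implicants → 00001(✓)  00010(✓)  00110(✓)  00111(✓)  01010(✓)  01101  10001(✓)  10101(✓)  11010(✓)  11111
size-2^1 implicants → -0001  -1010  0-010  00-10  0011-  10-01
Unchecked terms (primes): -0001, -1010, 0-010, 00-10, 0011-, 01101, 10-01, 11111

01101, 11111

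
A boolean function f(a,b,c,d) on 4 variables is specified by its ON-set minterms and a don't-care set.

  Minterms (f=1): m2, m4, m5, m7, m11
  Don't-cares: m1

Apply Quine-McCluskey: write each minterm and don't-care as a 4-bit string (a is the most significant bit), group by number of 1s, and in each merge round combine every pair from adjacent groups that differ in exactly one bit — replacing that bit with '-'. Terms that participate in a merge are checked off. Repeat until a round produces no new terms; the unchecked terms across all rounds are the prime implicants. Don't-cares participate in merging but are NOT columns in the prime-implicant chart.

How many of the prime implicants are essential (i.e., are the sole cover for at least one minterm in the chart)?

4

size-2^0 implicants → 0001(✓)  0010  0100(✓)  0101(✓)  0111(✓)  1011
size-2^1 implicants → 0-01  01-1  010-
Unchecked terms (primes): 0-01, 0010, 01-1, 010-, 1011
Minterm coverage:
  m2 ⊆ 0010 [E]
  m4 ⊆ 010- [E]
  m5 ⊆ 0-01,01-1,010-
  m7 ⊆ 01-1 [E]
  m11 ⊆ 1011 [E]
E = {0010, 01-1, 010-, 1011}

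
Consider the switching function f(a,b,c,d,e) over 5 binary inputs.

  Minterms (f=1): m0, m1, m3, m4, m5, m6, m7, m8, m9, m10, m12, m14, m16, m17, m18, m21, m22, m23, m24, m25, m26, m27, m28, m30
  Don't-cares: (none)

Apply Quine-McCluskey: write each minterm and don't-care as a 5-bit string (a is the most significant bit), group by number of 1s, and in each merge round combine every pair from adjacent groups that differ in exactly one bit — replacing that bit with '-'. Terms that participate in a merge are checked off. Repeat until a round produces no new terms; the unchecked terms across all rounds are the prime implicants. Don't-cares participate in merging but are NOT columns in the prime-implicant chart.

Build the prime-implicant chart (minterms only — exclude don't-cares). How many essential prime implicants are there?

4

[col 0] 00000*, 00001*, 00011*, 00100*, 00101*, 00110*, 00111*, 01000*, 01001*, 01010*, 01100*, 01110*, 10000*, 10001*, 10010*, 10101*, 10110*, 10111*, 11000*, 11001*, 11010*, 11011*, 11100*, 11110*
[col 1] -0000*, -0001*, -0101*, -0110*, -0111*, -1000*, -1001*, -1010*, -1100*, -1110*, 0-000*, 0-001*, 0-100*, 0-110*, 00-00*, 00-01*, 00-11*, 000-1*, 0000-*, 001-0*, 001-1*, 0010-*, 0011-*, 01-00*, 01-10*, 010-0*, 0100-*, 011-0*, 1-000*, 1-001*, 1-010*, 1-110*, 10-01*, 10-10*, 100-0*, 1000-*, 101-1*, 1011-*, 11-00*, 11-10*, 110-0*, 110-1*, 1100-*, 1101-*, 111-0*
[col 2] --000*, --001*, --110, -0-01, -000-*, -01-1, -011-, -1-00*, -1-10*, -10-0*, -100-*, -11-0*, 0--00, 0-00-*, 0-1-0, 00--1, 00-0-, 001--, 01--0*, 1--10, 1-0-0, 1-00-*, 11--0*, 110--
[col 3] --00-, -1--0
Prime implicants: --00-, --110, -0-01, -01-1, -011-, -1--0, 0--00, 0-1-0, 00--1, 00-0-, 001--, 1--10, 1-0-0, 110--
PI chart (minterm → PIs covering it):
  0 | --00-,0--00,00-0-
  1 | --00-,-0-01,00--1,00-0-
  3 | 00--1  (sole → essential)
  4 | 0--00,0-1-0,00-0-,001--
  5 | -0-01,-01-1,00--1,00-0-,001--
  6 | --110,-011-,0-1-0,001--
  7 | -01-1,-011-,00--1,001--
  8 | --00-,-1--0,0--00
  9 | --00-  (sole → essential)
  10 | -1--0  (sole → essential)
  12 | -1--0,0--00,0-1-0
  14 | --110,-1--0,0-1-0
  16 | --00-,1-0-0
  17 | --00-,-0-01
  18 | 1--10,1-0-0
  21 | -0-01,-01-1
  22 | --110,-011-,1--10
  23 | -01-1,-011-
  24 | --00-,-1--0,1-0-0,110--
  25 | --00-,110--
  26 | -1--0,1--10,1-0-0,110--
  27 | 110--  (sole → essential)
  28 | -1--0  (sole → essential)
  30 | --110,-1--0,1--10
Essential prime implicants: --00-, -1--0, 00--1, 110--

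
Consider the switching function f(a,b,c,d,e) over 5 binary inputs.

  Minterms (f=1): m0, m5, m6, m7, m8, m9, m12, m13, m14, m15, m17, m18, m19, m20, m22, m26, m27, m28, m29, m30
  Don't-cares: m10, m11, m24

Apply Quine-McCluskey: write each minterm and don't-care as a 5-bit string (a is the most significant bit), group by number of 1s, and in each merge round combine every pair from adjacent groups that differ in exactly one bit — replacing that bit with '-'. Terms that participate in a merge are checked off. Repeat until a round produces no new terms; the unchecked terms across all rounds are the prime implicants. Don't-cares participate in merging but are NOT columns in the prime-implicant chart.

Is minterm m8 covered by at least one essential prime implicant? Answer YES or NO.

[col 0] 00000*, 00101*, 00110*, 00111*, 01000*, 01001*, 01010*, 01011*, 01100*, 01101*, 01110*, 01111*, 10001*, 10010*, 10011*, 10100*, 10110*, 11000*, 11010*, 11011*, 11100*, 11101*, 11110*
[col 1] -0110*, -1000*, -1010*, -1011*, -1100*, -1101*, -1110*, 0-000, 0-101*, 0-110*, 0-111*, 001-1*, 0011-*, 01-00*, 01-01*, 01-10*, 01-11*, 010-0*, 010-1*, 0100-*, 0101-*, 011-0*, 011-1*, 0110-*, 0111-*, 1-010*, 1-011*, 1-100*, 1-110*, 10-10*, 100-1, 1001-*, 101-0*, 11-00*, 11-10*, 110-0*, 1101-*, 111-0*, 1110-*
[col 2] --110, -1-00*, -1-10*, -10-0*, -101-, -11-0*, -110-, 0-1-1, 0-11-, 01--0*, 01--1*, 01-0-*, 01-1-*, 010--*, 011--*, 1--10, 1-01-, 1-1-0, 11--0*
[col 3] -1--0, 01---
Prime implicants: --110, -1--0, -101-, -110-, 0-000, 0-1-1, 0-11-, 01---, 1--10, 1-01-, 1-1-0, 100-1
PI chart (minterm → PIs covering it):
  0 | 0-000  (sole → essential)
  5 | 0-1-1  (sole → essential)
  6 | --110,0-11-
  7 | 0-1-1,0-11-
  8 | -1--0,0-000,01---
  9 | 01---  (sole → essential)
  12 | -1--0,-110-,01---
  13 | -110-,0-1-1,01---
  14 | --110,-1--0,0-11-,01---
  15 | 0-1-1,0-11-,01---
  17 | 100-1  (sole → essential)
  18 | 1--10,1-01-
  19 | 1-01-,100-1
  20 | 1-1-0  (sole → essential)
  22 | --110,1--10,1-1-0
  26 | -1--0,-101-,1--10,1-01-
  27 | -101-,1-01-
  28 | -1--0,-110-,1-1-0
  29 | -110-  (sole → essential)
  30 | --110,-1--0,1--10,1-1-0
Essential prime implicants: -110-, 0-000, 0-1-1, 01---, 1-1-0, 100-1

YES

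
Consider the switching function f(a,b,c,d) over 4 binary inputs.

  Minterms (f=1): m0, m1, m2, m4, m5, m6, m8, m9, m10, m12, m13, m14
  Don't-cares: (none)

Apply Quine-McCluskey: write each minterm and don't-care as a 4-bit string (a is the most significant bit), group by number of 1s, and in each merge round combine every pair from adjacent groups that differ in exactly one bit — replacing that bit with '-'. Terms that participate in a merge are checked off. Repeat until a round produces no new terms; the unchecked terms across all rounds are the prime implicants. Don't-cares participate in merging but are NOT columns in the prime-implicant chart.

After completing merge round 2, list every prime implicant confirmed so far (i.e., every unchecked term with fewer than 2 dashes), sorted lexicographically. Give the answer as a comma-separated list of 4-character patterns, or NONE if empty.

[col 0] 0000*, 0001*, 0010*, 0100*, 0101*, 0110*, 1000*, 1001*, 1010*, 1100*, 1101*, 1110*
[col 1] -000*, -001*, -010*, -100*, -101*, -110*, 0-00*, 0-01*, 0-10*, 00-0*, 000-*, 01-0*, 010-*, 1-00*, 1-01*, 1-10*, 10-0*, 100-*, 11-0*, 110-*
[col 2] --00*, --01*, --10*, -0-0*, -00-*, -1-0*, -10-*, 0--0*, 0-0-*, 1--0*, 1-0-*
[col 3] ---0, --0-
Prime implicants: ---0, --0-

NONE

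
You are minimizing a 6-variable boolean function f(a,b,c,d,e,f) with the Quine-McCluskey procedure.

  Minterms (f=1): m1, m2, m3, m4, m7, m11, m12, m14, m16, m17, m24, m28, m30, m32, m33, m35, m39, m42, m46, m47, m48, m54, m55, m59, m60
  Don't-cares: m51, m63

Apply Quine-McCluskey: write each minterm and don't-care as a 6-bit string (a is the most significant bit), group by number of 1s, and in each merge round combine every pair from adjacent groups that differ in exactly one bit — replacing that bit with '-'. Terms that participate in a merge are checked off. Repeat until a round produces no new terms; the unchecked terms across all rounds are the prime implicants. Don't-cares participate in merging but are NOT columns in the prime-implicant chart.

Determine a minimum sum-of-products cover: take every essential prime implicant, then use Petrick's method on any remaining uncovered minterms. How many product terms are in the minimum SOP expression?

14

size-2^0 implicants → 000001(✓)  000010(✓)  000011(✓)  000100(✓)  000111(✓)  001011(✓)  001100(✓)  001110(✓)  010000(✓)  010001(✓)  011000(✓)  011100(✓)  011110(✓)  100000(✓)  100001(✓)  100011(✓)  100111(✓)  101010(✓)  101110(✓)  101111(✓)  110000(✓)  110011(✓)  110110(✓)  110111(✓)  111011(✓)  111100(✓)  111111(✓)
size-2^1 implicants → -00001(✓)  -00011(✓)  -00111(✓)  -01110  -10000  -11100  0-0001  0-1100(✓)  0-1110(✓)  00-011  00-100  000-11(✓)  0000-1(✓)  00001-  0011-0(✓)  01-000  01000-  011-00  0111-0(✓)  1-0000  1-0011(✓)  1-0111(✓)  1-1111(✓)  10-111(✓)  100-11(✓)  1000-1(✓)  10000-  101-10  10111-  11-011(✓)  11-111(✓)  110-11(✓)  11011-  111-11(✓)
size-2^2 implicants → -00-11  -000-1  0-11-0  1--111  1-0-11  11--11
Unchecked terms (primes): -00-11, -000-1, -01110, -10000, -11100, 0-0001, 0-11-0, 00-011, 00-100, 00001-, 01-000, 01000-, 011-00, 1--111, 1-0-11, 1-0000, 10000-, 101-10, 10111-, 11--11, 11011-
Minterm coverage:
  m1 ⊆ -000-1,0-0001
  m2 ⊆ 00001- [E]
  m3 ⊆ -00-11,-000-1,00-011,00001-
  m4 ⊆ 00-100 [E]
  m7 ⊆ -00-11 [E]
  m11 ⊆ 00-011 [E]
  m12 ⊆ 0-11-0,00-100
  m14 ⊆ -01110,0-11-0
  m16 ⊆ -10000,01-000,01000-
  m17 ⊆ 0-0001,01000-
  m24 ⊆ 01-000,011-00
  m28 ⊆ -11100,0-11-0,011-00
  m30 ⊆ 0-11-0 [E]
  m32 ⊆ 1-0000,10000-
  m33 ⊆ -000-1,10000-
  m35 ⊆ -00-11,-000-1,1-0-11
  m39 ⊆ -00-11,1--111,1-0-11
  m42 ⊆ 101-10 [E]
  m46 ⊆ -01110,101-10,10111-
  m47 ⊆ 1--111,10111-
  m48 ⊆ -10000,1-0000
  m54 ⊆ 11011- [E]
  m55 ⊆ 1--111,1-0-11,11--11,11011-
  m59 ⊆ 11--11 [E]
  m60 ⊆ -11100 [E]
E = {-00-11, -11100, 0-11-0, 00-011, 00-100, 00001-, 101-10, 11--11, 11011-}
Petrick residual → -000-1, 0-0001, 01-000, 1--111, 1-0000
Cover = b'c'ef + b'c'd'f + bcde'f' + a'c'd'e'f + a'cdf' + a'b'd'ef + a'b'de'f' + a'b'c'd'e + a'bd'e'f' + adef + ac'd'e'f' + ab'cef' + abef + abc'de  |cover|=14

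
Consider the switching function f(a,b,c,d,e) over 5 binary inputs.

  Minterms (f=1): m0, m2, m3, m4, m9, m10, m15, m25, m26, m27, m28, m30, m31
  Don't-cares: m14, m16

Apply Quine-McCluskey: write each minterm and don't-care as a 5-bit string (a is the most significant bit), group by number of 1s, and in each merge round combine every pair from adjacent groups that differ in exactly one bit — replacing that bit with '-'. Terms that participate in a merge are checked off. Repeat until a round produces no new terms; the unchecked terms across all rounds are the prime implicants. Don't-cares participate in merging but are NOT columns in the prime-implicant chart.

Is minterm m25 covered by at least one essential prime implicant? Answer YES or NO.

YES

size-2^0 implicants → 00000(✓)  00010(✓)  00011(✓)  00100(✓)  01001(✓)  01010(✓)  01110(✓)  01111(✓)  10000(✓)  11001(✓)  11010(✓)  11011(✓)  11100(✓)  11110(✓)  11111(✓)
size-2^1 implicants → -0000  -1001  -1010(✓)  -1110(✓)  -1111(✓)  0-010  00-00  000-0  0001-  01-10(✓)  0111-(✓)  11-10(✓)  11-11(✓)  110-1  1101-(✓)  111-0  1111-(✓)
size-2^2 implicants → -1-10  -111-  11-1-
Unchecked terms (primes): -0000, -1-10, -1001, -111-, 0-010, 00-00, 000-0, 0001-, 11-1-, 110-1, 111-0
Minterm coverage:
  m0 ⊆ -0000,00-00,000-0
  m2 ⊆ 0-010,000-0,0001-
  m3 ⊆ 0001- [E]
  m4 ⊆ 00-00 [E]
  m9 ⊆ -1001 [E]
  m10 ⊆ -1-10,0-010
  m15 ⊆ -111- [E]
  m25 ⊆ -1001,110-1
  m26 ⊆ -1-10,11-1-
  m27 ⊆ 11-1-,110-1
  m28 ⊆ 111-0 [E]
  m30 ⊆ -1-10,-111-,11-1-,111-0
  m31 ⊆ -111-,11-1-
E = {-1001, -111-, 00-00, 0001-, 111-0}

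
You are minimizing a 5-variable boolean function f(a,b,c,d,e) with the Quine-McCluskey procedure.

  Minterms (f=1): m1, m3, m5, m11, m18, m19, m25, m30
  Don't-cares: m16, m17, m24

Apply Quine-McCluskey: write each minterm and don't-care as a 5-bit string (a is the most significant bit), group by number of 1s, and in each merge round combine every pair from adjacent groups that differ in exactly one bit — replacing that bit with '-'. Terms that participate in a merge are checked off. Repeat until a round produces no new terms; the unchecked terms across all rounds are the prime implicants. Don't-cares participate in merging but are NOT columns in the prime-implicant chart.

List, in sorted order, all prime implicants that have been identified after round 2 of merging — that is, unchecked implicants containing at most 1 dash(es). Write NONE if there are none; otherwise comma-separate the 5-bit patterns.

size-2^0 implicants → 00001(✓)  00011(✓)  00101(✓)  01011(✓)  10000(✓)  10001(✓)  10010(✓)  10011(✓)  11000(✓)  11001(✓)  11110
size-2^1 implicants → -0001(✓)  -0011(✓)  0-011  00-01  000-1(✓)  1-000(✓)  1-001(✓)  100-0(✓)  100-1(✓)  1000-(✓)  1001-(✓)  1100-(✓)
size-2^2 implicants → -00-1  1-00-  100--
Unchecked terms (primes): -00-1, 0-011, 00-01, 1-00-, 100--, 11110

0-011, 00-01, 11110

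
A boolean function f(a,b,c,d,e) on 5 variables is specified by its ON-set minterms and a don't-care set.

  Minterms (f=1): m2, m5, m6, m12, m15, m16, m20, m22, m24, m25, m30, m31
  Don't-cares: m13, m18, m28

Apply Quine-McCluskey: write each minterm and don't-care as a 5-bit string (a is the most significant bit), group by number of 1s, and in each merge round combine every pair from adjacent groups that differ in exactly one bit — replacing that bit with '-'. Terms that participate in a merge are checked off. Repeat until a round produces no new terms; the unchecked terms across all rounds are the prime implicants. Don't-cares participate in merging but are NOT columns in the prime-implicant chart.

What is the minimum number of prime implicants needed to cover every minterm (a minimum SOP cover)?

size-2^0 implicants → 00010(✓)  00101(✓)  00110(✓)  01100(✓)  01101(✓)  01111(✓)  10000(✓)  10010(✓)  10100(✓)  10110(✓)  11000(✓)  11001(✓)  11100(✓)  11110(✓)  11111(✓)
size-2^1 implicants → -0010(✓)  -0110(✓)  -1100  -1111  0-101  00-10(✓)  011-1  0110-  1-000(✓)  1-100(✓)  1-110(✓)  10-00(✓)  10-10(✓)  100-0(✓)  101-0(✓)  11-00(✓)  1100-  111-0(✓)  1111-
size-2^2 implicants → -0-10  1--00  1-1-0  10--0
Unchecked terms (primes): -0-10, -1100, -1111, 0-101, 011-1, 0110-, 1--00, 1-1-0, 10--0, 1100-, 1111-
Minterm coverage:
  m2 ⊆ -0-10 [E]
  m5 ⊆ 0-101 [E]
  m6 ⊆ -0-10 [E]
  m12 ⊆ -1100,0110-
  m15 ⊆ -1111,011-1
  m16 ⊆ 1--00,10--0
  m20 ⊆ 1--00,1-1-0,10--0
  m22 ⊆ -0-10,1-1-0,10--0
  m24 ⊆ 1--00,1100-
  m25 ⊆ 1100- [E]
  m30 ⊆ 1-1-0,1111-
  m31 ⊆ -1111,1111-
E = {-0-10, 0-101, 1100-}
Petrick residual → -1100, -1111, 1--00, 1-1-0
Cover = b'de' + bcd'e' + bcde + a'cd'e + ad'e' + ace' + abc'd'  |cover|=7

7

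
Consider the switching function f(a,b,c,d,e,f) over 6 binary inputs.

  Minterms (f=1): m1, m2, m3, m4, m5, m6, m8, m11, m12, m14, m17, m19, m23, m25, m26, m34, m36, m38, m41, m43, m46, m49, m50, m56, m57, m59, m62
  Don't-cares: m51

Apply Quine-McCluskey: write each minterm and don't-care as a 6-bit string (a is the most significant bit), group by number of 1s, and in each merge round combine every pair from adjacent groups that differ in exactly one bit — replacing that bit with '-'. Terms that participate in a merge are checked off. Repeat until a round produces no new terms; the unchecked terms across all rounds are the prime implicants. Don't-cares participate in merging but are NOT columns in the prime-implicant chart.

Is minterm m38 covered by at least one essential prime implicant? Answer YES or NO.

YES

size-2^0 implicants → 000001(✓)  000010(✓)  000011(✓)  000100(✓)  000101(✓)  000110(✓)  001000(✓)  001011(✓)  001100(✓)  001110(✓)  010001(✓)  010011(✓)  010111(✓)  011001(✓)  011010  100010(✓)  100100(✓)  100110(✓)  101001(✓)  101011(✓)  101110(✓)  110001(✓)  110010(✓)  110011(✓)  111000(✓)  111001(✓)  111011(✓)  111110(✓)
size-2^1 implicants → -00010(✓)  -00100(✓)  -00110(✓)  -01011  -01110(✓)  -10001(✓)  -10011(✓)  -11001(✓)  0-0001(✓)  0-0011(✓)  00-011  00-100(✓)  00-110(✓)  000-01  000-10(✓)  0000-1(✓)  00001-  0001-0(✓)  00010-  001-00  0011-0(✓)  01-001(✓)  010-11  0100-1(✓)  1-0010  1-1001(✓)  1-1011(✓)  1-1110  10-110(✓)  100-10(✓)  1001-0(✓)  1010-1(✓)  11-001(✓)  11-011(✓)  1100-1(✓)  11001-  1110-1(✓)  11100-
size-2^2 implicants → -0-110  -00-10  -001-0  -1-001  -100-1  0-00-1  00-1-0  1-10-1  11-0-1
Unchecked terms (primes): -0-110, -00-10, -001-0, -01011, -1-001, -100-1, 0-00-1, 00-011, 00-1-0, 000-01, 00001-, 00010-, 001-00, 010-11, 011010, 1-0010, 1-10-1, 1-1110, 11-0-1, 11001-, 11100-
Minterm coverage:
  m1 ⊆ 0-00-1,000-01
  m2 ⊆ -00-10,00001-
  m3 ⊆ 0-00-1,00-011,00001-
  m4 ⊆ -001-0,00-1-0,00010-
  m5 ⊆ 000-01,00010-
  m6 ⊆ -0-110,-00-10,-001-0,00-1-0
  m8 ⊆ 001-00 [E]
  m11 ⊆ -01011,00-011
  m12 ⊆ 00-1-0,001-00
  m14 ⊆ -0-110,00-1-0
  m17 ⊆ -1-001,-100-1,0-00-1
  m19 ⊆ -100-1,0-00-1,010-11
  m23 ⊆ 010-11 [E]
  m25 ⊆ -1-001 [E]
  m26 ⊆ 011010 [E]
  m34 ⊆ -00-10,1-0010
  m36 ⊆ -001-0 [E]
  m38 ⊆ -0-110,-00-10,-001-0
  m41 ⊆ 1-10-1 [E]
  m43 ⊆ -01011,1-10-1
  m46 ⊆ -0-110,1-1110
  m49 ⊆ -1-001,-100-1,11-0-1
  m50 ⊆ 1-0010,11001-
  m56 ⊆ 11100- [E]
  m57 ⊆ -1-001,1-10-1,11-0-1,11100-
  m59 ⊆ 1-10-1,11-0-1
  m62 ⊆ 1-1110 [E]
E = {-001-0, -1-001, 001-00, 010-11, 011010, 1-10-1, 1-1110, 11100-}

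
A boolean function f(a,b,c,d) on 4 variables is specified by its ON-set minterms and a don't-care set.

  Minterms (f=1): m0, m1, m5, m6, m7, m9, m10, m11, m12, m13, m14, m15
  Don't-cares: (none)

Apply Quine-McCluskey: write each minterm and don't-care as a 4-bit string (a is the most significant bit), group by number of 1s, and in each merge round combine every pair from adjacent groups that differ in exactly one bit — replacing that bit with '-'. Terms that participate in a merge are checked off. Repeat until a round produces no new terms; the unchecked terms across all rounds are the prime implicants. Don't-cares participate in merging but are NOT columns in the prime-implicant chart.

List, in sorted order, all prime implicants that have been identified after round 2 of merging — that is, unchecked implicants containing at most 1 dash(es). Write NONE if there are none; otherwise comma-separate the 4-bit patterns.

000-

size-2^0 implicants → 0000(✓)  0001(✓)  0101(✓)  0110(✓)  0111(✓)  1001(✓)  1010(✓)  1011(✓)  1100(✓)  1101(✓)  1110(✓)  1111(✓)
size-2^1 implicants → -001(✓)  -101(✓)  -110(✓)  -111(✓)  0-01(✓)  000-  01-1(✓)  011-(✓)  1-01(✓)  1-10(✓)  1-11(✓)  10-1(✓)  101-(✓)  11-0(✓)  11-1(✓)  110-(✓)  111-(✓)
size-2^2 implicants → --01  -1-1  -11-  1--1  1-1-  11--
Unchecked terms (primes): --01, -1-1, -11-, 000-, 1--1, 1-1-, 11--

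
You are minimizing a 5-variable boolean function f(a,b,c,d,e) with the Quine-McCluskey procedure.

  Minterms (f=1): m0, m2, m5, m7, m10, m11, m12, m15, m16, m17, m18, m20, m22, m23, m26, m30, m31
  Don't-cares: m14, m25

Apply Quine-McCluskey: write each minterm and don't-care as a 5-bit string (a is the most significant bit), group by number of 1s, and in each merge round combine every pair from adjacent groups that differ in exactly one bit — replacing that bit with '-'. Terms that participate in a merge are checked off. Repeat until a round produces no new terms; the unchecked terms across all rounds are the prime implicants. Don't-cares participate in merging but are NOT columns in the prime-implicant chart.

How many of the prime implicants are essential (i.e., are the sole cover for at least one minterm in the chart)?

[col 0] 00000*, 00010*, 00101*, 00111*, 01010*, 01011*, 01100*, 01110*, 01111*, 10000*, 10001*, 10010*, 10100*, 10110*, 10111*, 11001*, 11010*, 11110*, 11111*
[col 1] -0000*, -0010*, -0111*, -1010*, -1110*, -1111*, 0-010*, 0-111*, 000-0*, 001-1, 01-10*, 01-11*, 0101-*, 011-0, 0111-*, 1-001, 1-010*, 1-110*, 1-111*, 10-00*, 10-10*, 100-0*, 1000-, 101-0*, 1011-*, 11-10*, 1111-*
[col 2] --010, --111, -00-0, -1-10, -111-, 01-1-, 1--10, 1-11-, 10--0
Prime implicants: --010, --111, -00-0, -1-10, -111-, 001-1, 01-1-, 011-0, 1--10, 1-001, 1-11-, 10--0, 1000-
PI chart (minterm → PIs covering it):
  0 | -00-0  (sole → essential)
  2 | --010,-00-0
  5 | 001-1  (sole → essential)
  7 | --111,001-1
  10 | --010,-1-10,01-1-
  11 | 01-1-  (sole → essential)
  12 | 011-0  (sole → essential)
  15 | --111,-111-,01-1-
  16 | -00-0,10--0,1000-
  17 | 1-001,1000-
  18 | --010,-00-0,1--10,10--0
  20 | 10--0  (sole → essential)
  22 | 1--10,1-11-,10--0
  23 | --111,1-11-
  26 | --010,-1-10,1--10
  30 | -1-10,-111-,1--10,1-11-
  31 | --111,-111-,1-11-
Essential prime implicants: -00-0, 001-1, 01-1-, 011-0, 10--0

5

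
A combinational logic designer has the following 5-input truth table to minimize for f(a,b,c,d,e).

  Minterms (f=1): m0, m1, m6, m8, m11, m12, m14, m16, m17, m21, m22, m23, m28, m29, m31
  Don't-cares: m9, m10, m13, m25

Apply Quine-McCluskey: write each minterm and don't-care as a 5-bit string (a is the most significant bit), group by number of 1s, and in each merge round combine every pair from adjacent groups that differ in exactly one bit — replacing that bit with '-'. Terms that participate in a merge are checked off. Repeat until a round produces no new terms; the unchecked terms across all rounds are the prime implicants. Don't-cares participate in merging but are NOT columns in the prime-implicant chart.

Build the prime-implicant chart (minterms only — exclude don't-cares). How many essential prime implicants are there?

4

Round 0: 00000✓ 00001✓ 00110✓ 01000✓ 01001✓ 01010✓ 01011✓ 01100✓ 01101✓ 01110✓ 10000✓ 10001✓ 10101✓ 10110✓ 10111✓ 11001✓ 11100✓ 11101✓ 11111✓
Round 1: -0000✓ -0001✓ -0110 -1001✓ -1100✓ -1101✓ 0-000✓ 0-001✓ 0-110 0000-✓ 01-00✓ 01-01✓ 01-10✓ 010-0✓ 010-1✓ 0100-✓ 0101-✓ 011-0✓ 0110-✓ 1-001✓ 1-101✓ 1-111✓ 10-01✓ 1000-✓ 101-1✓ 1011- 11-01✓ 111-1✓ 1110-✓
Round 2: --001 -000- -1-01 -110- 0-00- 01--0 01-0- 010-- 1--01 1-1-1
PIs = {--001, -000-, -0110, -1-01, -110-, 0-00-, 0-110, 01--0, 01-0-, 010--, 1--01, 1-1-1, 1011-}
Coverage chart:
  m0: -000-,0-00-
  m1: --001,-000-,0-00-
  m6: -0110,0-110
  m8: 0-00-,01--0,01-0-,010--
  m11: 010-- ←essential
  m12: -110-,01--0,01-0-
  m14: 0-110,01--0
  m16: -000- ←essential
  m17: --001,-000-,1--01
  m21: 1--01,1-1-1
  m22: -0110,1011-
  m23: 1-1-1,1011-
  m28: -110- ←essential
  m29: -1-01,-110-,1--01,1-1-1
  m31: 1-1-1 ←essential
Essential: -000-, -110-, 010--, 1-1-1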